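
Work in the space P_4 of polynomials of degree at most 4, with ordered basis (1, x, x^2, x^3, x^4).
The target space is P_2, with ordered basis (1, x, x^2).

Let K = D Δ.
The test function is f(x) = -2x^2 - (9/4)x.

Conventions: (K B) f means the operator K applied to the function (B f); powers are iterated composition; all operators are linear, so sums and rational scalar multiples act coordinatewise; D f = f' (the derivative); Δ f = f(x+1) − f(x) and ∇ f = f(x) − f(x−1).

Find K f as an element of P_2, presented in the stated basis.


Δ f = -4x - 17/4
D Δ f = -4

g(x) = -4


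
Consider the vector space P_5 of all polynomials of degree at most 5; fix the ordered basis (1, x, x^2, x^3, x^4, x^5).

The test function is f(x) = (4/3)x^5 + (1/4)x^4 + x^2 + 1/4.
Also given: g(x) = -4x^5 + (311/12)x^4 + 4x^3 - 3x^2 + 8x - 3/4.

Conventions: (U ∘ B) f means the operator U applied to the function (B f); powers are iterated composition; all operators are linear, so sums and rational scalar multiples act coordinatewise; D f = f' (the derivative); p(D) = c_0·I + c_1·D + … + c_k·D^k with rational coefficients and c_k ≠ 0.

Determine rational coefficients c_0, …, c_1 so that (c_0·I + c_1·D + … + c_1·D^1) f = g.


D^0 f = (4/3)x^5 + (1/4)x^4 + x^2 + 1/4
D^1 f = (20/3)x^4 + x^3 + 2x
matching coefficients of g against c_0 f + c_1 Df + … from the top degree down determines the c_i
solution: c_0 = -3, c_1 = 4

p(D) = -3·I + 4·D, i.e. c_0 = -3, c_1 = 4


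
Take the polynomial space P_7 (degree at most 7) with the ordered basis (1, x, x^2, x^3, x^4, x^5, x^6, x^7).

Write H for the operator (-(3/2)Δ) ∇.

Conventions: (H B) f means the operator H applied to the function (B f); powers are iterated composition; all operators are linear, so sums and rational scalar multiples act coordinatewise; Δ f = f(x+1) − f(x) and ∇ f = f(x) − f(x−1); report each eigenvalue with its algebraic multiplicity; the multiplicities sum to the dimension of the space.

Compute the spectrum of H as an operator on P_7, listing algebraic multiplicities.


image of 1: 0
image of x: 0
image of x^2: -3
image of x^3: -9x
image of x^4: -18x^2 - 3
image of x^5: -30x^3 - 15x
image of x^6: -45x^4 - 45x^2 - 3
image of x^7: -63x^5 - 105x^3 - 21x
the matrix is upper triangular; its diagonal is (0, 0, 0, 0, 0, 0, 0, 0)
for a triangular matrix the eigenvalues are the diagonal entries, with algebraic multiplicity their repetition count

λ = 0 (multiplicity 8)


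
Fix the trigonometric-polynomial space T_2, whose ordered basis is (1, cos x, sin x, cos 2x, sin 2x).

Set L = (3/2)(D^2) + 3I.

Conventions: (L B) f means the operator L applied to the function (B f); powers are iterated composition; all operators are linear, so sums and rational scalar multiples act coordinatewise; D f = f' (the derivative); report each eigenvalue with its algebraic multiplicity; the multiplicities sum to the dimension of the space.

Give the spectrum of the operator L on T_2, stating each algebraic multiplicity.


λ = -3 (multiplicity 2), λ = 3/2 (multiplicity 2), λ = 3 (multiplicity 1)

image of 1: 3
image of cos x: (3/2)cos x
image of sin x: (3/2)sin x
image of cos 2x: -3cos 2x
image of sin 2x: -3sin 2x
the matrix is diagonal; its diagonal is (3, 3/2, 3/2, -3, -3)
for a triangular matrix the eigenvalues are the diagonal entries, with algebraic multiplicity their repetition count


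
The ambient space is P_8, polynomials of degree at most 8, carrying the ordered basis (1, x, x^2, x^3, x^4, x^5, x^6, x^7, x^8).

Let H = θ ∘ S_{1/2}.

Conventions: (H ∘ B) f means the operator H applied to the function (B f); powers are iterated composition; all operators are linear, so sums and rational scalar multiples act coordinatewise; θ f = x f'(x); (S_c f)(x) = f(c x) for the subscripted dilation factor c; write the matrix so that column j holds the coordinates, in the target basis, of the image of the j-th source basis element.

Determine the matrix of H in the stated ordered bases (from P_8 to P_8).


image of 1: 0
image of x: (1/2)x
image of x^2: (1/2)x^2
image of x^3: (3/8)x^3
image of x^4: (1/4)x^4
image of x^5: (5/32)x^5
image of x^6: (3/32)x^6
image of x^7: (7/128)x^7
image of x^8: (1/32)x^8
each image's coordinates form column j of the matrix

the matrix is [[0, 0, 0, 0, 0, 0, 0, 0, 0]; [0, 1/2, 0, 0, 0, 0, 0, 0, 0]; [0, 0, 1/2, 0, 0, 0, 0, 0, 0]; [0, 0, 0, 3/8, 0, 0, 0, 0, 0]; [0, 0, 0, 0, 1/4, 0, 0, 0, 0]; [0, 0, 0, 0, 0, 5/32, 0, 0, 0]; [0, 0, 0, 0, 0, 0, 3/32, 0, 0]; [0, 0, 0, 0, 0, 0, 0, 7/128, 0]; [0, 0, 0, 0, 0, 0, 0, 0, 1/32]] (rows listed top to bottom)


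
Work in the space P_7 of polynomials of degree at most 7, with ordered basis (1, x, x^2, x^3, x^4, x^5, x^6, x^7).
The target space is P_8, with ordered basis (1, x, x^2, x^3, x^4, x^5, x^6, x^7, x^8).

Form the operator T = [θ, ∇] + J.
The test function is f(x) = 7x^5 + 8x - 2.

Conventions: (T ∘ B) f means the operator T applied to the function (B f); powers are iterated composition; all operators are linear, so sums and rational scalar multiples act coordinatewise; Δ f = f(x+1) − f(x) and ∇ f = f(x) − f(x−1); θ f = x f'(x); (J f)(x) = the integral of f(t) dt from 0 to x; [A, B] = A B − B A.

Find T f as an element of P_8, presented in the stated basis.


∇ f = 35x^4 - 70x^3 + 70x^2 - 35x + 15
θ ∇ f = 140x^4 - 210x^3 + 140x^2 - 35x
θ f = 35x^5 + 8x
∇ θ f = 175x^4 - 350x^3 + 350x^2 - 175x + 43
[θ, ∇] f = -35x^4 + 140x^3 - 210x^2 + 140x - 43
J f = (7/6)x^6 + 4x^2 - 2x
([θ, ∇] + J) f = (7/6)x^6 - 35x^4 + 140x^3 - 206x^2 + 138x - 43

the image equals g(x) = (7/6)x^6 - 35x^4 + 140x^3 - 206x^2 + 138x - 43


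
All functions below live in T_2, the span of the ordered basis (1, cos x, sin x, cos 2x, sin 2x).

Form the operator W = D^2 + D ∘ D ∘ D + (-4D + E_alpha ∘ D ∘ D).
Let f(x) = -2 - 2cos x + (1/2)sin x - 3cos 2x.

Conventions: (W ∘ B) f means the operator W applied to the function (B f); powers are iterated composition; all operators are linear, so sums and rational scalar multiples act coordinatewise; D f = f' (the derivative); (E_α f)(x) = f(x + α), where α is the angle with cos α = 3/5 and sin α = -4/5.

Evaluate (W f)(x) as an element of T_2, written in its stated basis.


D f = (1/2)cos x + 2sin x + 6sin 2x
D D f = 2cos x - (1/2)sin x + 12cos 2x
D f = (1/2)cos x + 2sin x + 6sin 2x
D D f = 2cos x - (1/2)sin x + 12cos 2x
D D D f = -(1/2)cos x - 2sin x - 24sin 2x
D f = (1/2)cos x + 2sin x + 6sin 2x
(-4D) f = -2cos x - 8sin x - 24sin 2x
D f = (1/2)cos x + 2sin x + 6sin 2x
D D f = 2cos x - (1/2)sin x + 12cos 2x
E_alpha D D f = (8/5)cos x + (13/10)sin x - (84/25)cos 2x + (288/25)sin 2x
(-4D + E_alpha ∘ D ∘ D) f = -(2/5)cos x - (67/10)sin x - (84/25)cos 2x - (312/25)sin 2x
(D^2 + D ∘ D ∘ D + (-4D + E_alpha ∘ D ∘ D)) f = (11/10)cos x - (46/5)sin x + (216/25)cos 2x - (912/25)sin 2x

g(x) = (11/10)cos x - (46/5)sin x + (216/25)cos 2x - (912/25)sin 2x


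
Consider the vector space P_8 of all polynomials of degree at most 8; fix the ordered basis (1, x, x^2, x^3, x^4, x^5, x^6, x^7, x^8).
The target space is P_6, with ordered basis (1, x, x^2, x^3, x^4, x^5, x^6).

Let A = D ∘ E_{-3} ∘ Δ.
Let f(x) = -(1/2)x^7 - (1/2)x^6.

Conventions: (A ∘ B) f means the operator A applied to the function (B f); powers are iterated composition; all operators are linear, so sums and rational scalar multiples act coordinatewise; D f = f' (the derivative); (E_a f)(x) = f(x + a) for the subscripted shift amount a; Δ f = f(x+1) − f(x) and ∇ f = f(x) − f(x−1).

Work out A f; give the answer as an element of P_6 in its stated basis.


the image equals g(x) = -21x^5 + (495/2)x^4 - 1180x^3 + (5685/2)x^2 - 3456x + 3389/2

Δ f = -(7/2)x^6 - (27/2)x^5 - 25x^4 - (55/2)x^3 - 18x^2 - (13/2)x - 1
E_{-3} Δ f = -(7/2)x^6 + (99/2)x^5 - 295x^4 + (1895/2)x^3 - 1728x^2 + (3389/2)x - 697
D E_{-3} Δ f = -21x^5 + (495/2)x^4 - 1180x^3 + (5685/2)x^2 - 3456x + 3389/2


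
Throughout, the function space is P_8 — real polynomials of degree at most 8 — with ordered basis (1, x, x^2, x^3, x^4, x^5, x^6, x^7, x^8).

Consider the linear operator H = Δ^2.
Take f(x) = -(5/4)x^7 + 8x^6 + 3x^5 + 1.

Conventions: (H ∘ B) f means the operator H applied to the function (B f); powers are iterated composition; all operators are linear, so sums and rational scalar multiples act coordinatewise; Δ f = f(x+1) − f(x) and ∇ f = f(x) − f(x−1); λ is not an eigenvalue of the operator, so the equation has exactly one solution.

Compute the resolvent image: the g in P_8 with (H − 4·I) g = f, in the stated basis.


write g with unknown coordinates in the stated basis and equate coefficients in (H − 4·I) g = f
solving from the highest basis element down gives g = (5/16)x^7 - 2x^6 + (81/32)x^5 + (45/32)x^4 - (145/16)x^3 - (435/32)x^2 - (1085/64)x - 1145/64
check: H g = (105/8)x^5 + (45/8)x^4 - (145/4)x^3 - (435/8)x^2 - (1085/16)x - 1129/16
so H g − 4·g = -(5/4)x^7 + 8x^6 + 3x^5 + 1 = f ✓

the result is g(x) = (5/16)x^7 - 2x^6 + (81/32)x^5 + (45/32)x^4 - (145/16)x^3 - (435/32)x^2 - (1085/64)x - 1145/64


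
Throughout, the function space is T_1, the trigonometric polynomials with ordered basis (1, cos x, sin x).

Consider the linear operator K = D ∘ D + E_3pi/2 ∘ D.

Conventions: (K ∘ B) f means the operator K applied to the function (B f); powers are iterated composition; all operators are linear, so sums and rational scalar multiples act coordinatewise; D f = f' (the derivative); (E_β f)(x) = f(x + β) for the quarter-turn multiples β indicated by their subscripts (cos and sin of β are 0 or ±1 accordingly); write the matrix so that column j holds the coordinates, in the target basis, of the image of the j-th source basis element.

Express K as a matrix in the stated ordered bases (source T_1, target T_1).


image of 1: 0
image of cos x: 0
image of sin x: 0
each image's coordinates form column j of the matrix

the matrix is [[0, 0, 0]; [0, 0, 0]; [0, 0, 0]] (rows listed top to bottom)


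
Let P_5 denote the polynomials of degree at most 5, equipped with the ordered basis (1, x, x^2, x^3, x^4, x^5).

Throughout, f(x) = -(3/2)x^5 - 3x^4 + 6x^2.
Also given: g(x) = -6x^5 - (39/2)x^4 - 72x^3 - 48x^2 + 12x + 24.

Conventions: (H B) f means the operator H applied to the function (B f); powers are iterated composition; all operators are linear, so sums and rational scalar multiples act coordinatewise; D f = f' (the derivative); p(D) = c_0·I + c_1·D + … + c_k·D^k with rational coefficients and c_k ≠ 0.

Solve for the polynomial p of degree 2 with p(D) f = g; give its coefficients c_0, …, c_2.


D^0 f = -(3/2)x^5 - 3x^4 + 6x^2
D^1 f = -(15/2)x^4 - 12x^3 + 12x
D^2 f = -30x^3 - 36x^2 + 12
matching coefficients of g against c_0 f + c_1 Df + … from the top degree down determines the c_i
solution: c_0 = 4, c_1 = 1, c_2 = 2

p(D) = 4·I + D + 2·D^2, i.e. c_0 = 4, c_1 = 1, c_2 = 2


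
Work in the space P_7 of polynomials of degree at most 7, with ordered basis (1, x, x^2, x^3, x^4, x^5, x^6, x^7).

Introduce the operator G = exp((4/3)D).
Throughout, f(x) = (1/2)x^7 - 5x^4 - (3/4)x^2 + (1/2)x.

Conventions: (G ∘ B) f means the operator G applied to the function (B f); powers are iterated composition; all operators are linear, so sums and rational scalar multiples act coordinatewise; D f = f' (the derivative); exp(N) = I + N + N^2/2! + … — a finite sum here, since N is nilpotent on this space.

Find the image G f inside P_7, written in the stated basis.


order-1 term: (14/3)x^6 - (80/3)x^3 - 2x + 2/3
order-2 term: (56/3)x^5 - (160/3)x^2 - 4/3
order-3 term: (1120/27)x^4 - (1280/27)x
order-4 term: (4480/81)x^3 - 1280/81
order-5 term: (3584/81)x^2
order-6 term: (14336/729)x
order-7 term: 8192/2187
the series for exp((4/3)D) f terminates at order 7
exp((4/3)D) f = (1/2)x^7 + (14/3)x^6 + (56/3)x^5 + (985/27)x^4 + (2320/81)x^3 - (3187/324)x^2 - (42635/1458)x - 27826/2187

g(x) = (1/2)x^7 + (14/3)x^6 + (56/3)x^5 + (985/27)x^4 + (2320/81)x^3 - (3187/324)x^2 - (42635/1458)x - 27826/2187


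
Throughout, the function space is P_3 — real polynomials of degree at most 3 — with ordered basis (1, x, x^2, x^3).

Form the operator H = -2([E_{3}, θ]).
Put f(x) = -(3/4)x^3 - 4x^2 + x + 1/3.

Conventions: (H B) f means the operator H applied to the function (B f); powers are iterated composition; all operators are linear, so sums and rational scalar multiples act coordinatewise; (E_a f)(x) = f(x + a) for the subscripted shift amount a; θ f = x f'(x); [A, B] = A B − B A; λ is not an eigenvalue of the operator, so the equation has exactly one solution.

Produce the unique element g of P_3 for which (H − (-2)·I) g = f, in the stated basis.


the result is g(x) = -(3/8)x^3 - (43/8)x^2 - 52x - 6791/24

write g with unknown coordinates in the stated basis and equate coefficients in (H − (-2)·I) g = f
solving from the highest basis element down gives g = -(3/8)x^3 - (43/8)x^2 - 52x - 6791/24
check: H g = (27/4)x^2 + 105x + 2265/4
so H g − (-2)·g = -(3/4)x^3 - 4x^2 + x + 1/3 = f ✓


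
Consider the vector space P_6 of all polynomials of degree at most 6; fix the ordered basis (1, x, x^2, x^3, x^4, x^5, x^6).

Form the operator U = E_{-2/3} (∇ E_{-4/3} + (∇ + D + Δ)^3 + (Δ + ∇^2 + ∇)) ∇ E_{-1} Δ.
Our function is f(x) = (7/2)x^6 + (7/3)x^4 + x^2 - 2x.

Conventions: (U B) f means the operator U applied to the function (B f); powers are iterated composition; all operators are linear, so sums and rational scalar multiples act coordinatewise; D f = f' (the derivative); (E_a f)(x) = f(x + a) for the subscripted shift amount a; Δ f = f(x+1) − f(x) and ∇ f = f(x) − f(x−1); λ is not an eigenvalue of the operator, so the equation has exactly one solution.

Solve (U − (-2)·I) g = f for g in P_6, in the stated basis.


g(x) = (7/4)x^6 + (7/6)x^4 - 315x^3 + 1838x^2 - (42751/2)x + 633535/18

write g with unknown coordinates in the stated basis and equate coefficients in (U − (-2)·I) g = f
solving from the highest basis element down gives g = (7/4)x^6 + (7/6)x^4 - 315x^3 + 1838x^2 - (42751/2)x + 633535/18
check: U g = 630x^3 - 3675x^2 + 42749x - 633535/9
so U g − (-2)·g = (7/2)x^6 + (7/3)x^4 + x^2 - 2x = f ✓


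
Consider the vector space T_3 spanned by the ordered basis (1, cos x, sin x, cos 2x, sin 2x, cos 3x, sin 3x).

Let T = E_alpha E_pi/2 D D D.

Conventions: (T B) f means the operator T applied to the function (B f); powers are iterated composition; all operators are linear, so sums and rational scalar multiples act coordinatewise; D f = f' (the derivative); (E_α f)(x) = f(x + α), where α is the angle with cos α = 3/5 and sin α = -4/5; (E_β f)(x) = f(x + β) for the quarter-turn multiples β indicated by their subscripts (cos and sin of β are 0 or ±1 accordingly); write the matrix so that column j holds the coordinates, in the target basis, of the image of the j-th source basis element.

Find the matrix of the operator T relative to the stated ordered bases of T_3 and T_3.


image of 1: 0
image of cos x: (3/5)cos x + (4/5)sin x
image of sin x: -(4/5)cos x + (3/5)sin x
image of cos 2x: (192/25)cos 2x + (56/25)sin 2x
image of sin 2x: -(56/25)cos 2x + (192/25)sin 2x
image of cos 3x: (3159/125)cos 3x - (1188/125)sin 3x
image of sin 3x: (1188/125)cos 3x + (3159/125)sin 3x
each image's coordinates form column j of the matrix

the matrix is [[0, 0, 0, 0, 0, 0, 0]; [0, 3/5, -4/5, 0, 0, 0, 0]; [0, 4/5, 3/5, 0, 0, 0, 0]; [0, 0, 0, 192/25, -56/25, 0, 0]; [0, 0, 0, 56/25, 192/25, 0, 0]; [0, 0, 0, 0, 0, 3159/125, 1188/125]; [0, 0, 0, 0, 0, -1188/125, 3159/125]] (rows listed top to bottom)


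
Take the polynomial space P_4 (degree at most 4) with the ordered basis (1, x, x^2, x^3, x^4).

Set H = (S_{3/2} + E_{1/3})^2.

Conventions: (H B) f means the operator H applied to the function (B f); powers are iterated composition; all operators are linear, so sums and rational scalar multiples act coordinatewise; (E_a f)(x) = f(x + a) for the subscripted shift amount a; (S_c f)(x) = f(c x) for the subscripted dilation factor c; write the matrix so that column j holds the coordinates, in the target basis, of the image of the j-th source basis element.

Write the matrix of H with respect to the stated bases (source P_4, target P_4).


the matrix is [[4, 3/2, 29/36, 11/24, 353/1296]; [0, 25/4, 23/6, 71/24, 233/108]; [0, 0, 169/16, 61/8, 181/24]; [0, 0, 0, 1225/64, 167/12]; [0, 0, 0, 0, 9409/256]] (rows listed top to bottom)

image of 1: 4
image of x: (25/4)x + 3/2
image of x^2: (169/16)x^2 + (23/6)x + 29/36
image of x^3: (1225/64)x^3 + (61/8)x^2 + (71/24)x + 11/24
image of x^4: (9409/256)x^4 + (167/12)x^3 + (181/24)x^2 + (233/108)x + 353/1296
each image's coordinates form column j of the matrix


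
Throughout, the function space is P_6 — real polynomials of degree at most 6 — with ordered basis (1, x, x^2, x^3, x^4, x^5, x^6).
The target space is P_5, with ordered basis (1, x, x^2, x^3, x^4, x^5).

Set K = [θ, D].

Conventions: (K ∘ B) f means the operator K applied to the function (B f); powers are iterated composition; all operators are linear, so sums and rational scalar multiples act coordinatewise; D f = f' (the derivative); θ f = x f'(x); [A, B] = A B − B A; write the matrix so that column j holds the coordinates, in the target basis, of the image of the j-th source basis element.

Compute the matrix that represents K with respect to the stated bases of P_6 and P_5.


image of 1: 0
image of x: -1
image of x^2: -2x
image of x^3: -3x^2
image of x^4: -4x^3
image of x^5: -5x^4
image of x^6: -6x^5
each image's coordinates form column j of the matrix

the matrix is [[0, -1, 0, 0, 0, 0, 0]; [0, 0, -2, 0, 0, 0, 0]; [0, 0, 0, -3, 0, 0, 0]; [0, 0, 0, 0, -4, 0, 0]; [0, 0, 0, 0, 0, -5, 0]; [0, 0, 0, 0, 0, 0, -6]] (rows listed top to bottom)


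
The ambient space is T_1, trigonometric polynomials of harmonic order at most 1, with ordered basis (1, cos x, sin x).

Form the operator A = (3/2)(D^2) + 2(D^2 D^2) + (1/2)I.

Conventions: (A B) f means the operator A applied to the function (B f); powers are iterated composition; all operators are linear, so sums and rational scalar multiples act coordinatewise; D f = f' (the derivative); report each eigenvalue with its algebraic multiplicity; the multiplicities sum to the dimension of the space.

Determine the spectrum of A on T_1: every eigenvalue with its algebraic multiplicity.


λ = 1/2 (multiplicity 1), λ = 1 (multiplicity 2)

image of 1: 1/2
image of cos x: cos x
image of sin x: sin x
the matrix is diagonal; its diagonal is (1/2, 1, 1)
for a triangular matrix the eigenvalues are the diagonal entries, with algebraic multiplicity their repetition count


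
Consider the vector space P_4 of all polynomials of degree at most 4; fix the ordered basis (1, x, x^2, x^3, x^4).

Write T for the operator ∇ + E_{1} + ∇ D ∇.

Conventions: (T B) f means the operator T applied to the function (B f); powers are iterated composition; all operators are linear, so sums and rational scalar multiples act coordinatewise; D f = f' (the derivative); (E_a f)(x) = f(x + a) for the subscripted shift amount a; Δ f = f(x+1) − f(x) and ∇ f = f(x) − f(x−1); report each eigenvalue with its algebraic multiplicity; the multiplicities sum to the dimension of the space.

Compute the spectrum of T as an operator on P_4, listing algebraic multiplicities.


image of 1: 1
image of x: x + 2
image of x^2: x^2 + 4x
image of x^3: x^3 + 6x^2 + 8
image of x^4: x^4 + 8x^3 + 32x - 24
the matrix is upper triangular; its diagonal is (1, 1, 1, 1, 1)
for a triangular matrix the eigenvalues are the diagonal entries, with algebraic multiplicity their repetition count

λ = 1 (multiplicity 5)


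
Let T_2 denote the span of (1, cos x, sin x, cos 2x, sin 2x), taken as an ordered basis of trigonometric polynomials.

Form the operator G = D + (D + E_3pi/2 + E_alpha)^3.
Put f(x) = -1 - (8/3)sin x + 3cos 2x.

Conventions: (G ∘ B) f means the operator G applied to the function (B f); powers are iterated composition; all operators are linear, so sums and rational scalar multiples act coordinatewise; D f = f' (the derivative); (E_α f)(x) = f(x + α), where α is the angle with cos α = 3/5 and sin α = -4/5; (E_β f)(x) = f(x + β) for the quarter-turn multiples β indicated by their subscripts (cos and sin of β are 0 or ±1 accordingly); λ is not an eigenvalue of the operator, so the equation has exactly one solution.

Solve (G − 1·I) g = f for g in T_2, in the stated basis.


the image equals g(x) = -1/7 + (216/521)cos x + (1936/1563)sin x + (5501/64165)cos 2x + (31182/64165)sin 2x

write g with unknown coordinates in the stated basis and equate coefficients in (G − 1·I) g = f
solving from the highest basis element down gives g = -1/7 + (216/521)cos x + (1936/1563)sin x + (5501/64165)cos 2x + (31182/64165)sin 2x
check: G g = -8/7 + (216/521)cos x - (744/521)sin x + (197996/64165)cos 2x + (31182/64165)sin 2x
so G g − 1·g = -1 - (8/3)sin x + 3cos 2x = f ✓


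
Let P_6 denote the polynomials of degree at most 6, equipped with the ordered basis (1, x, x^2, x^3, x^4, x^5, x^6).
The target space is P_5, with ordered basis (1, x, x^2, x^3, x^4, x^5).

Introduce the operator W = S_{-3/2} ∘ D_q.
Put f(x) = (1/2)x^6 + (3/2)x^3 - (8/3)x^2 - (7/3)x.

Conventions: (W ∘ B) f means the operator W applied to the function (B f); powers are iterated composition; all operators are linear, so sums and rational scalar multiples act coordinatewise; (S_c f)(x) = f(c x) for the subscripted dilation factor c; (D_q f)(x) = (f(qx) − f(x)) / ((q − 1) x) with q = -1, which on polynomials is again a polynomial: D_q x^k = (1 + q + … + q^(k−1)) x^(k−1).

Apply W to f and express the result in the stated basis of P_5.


the image equals g(x) = (27/8)x^2 - 7/3

D_q f = (3/2)x^2 - 7/3
S_{-3/2} D_q f = (27/8)x^2 - 7/3


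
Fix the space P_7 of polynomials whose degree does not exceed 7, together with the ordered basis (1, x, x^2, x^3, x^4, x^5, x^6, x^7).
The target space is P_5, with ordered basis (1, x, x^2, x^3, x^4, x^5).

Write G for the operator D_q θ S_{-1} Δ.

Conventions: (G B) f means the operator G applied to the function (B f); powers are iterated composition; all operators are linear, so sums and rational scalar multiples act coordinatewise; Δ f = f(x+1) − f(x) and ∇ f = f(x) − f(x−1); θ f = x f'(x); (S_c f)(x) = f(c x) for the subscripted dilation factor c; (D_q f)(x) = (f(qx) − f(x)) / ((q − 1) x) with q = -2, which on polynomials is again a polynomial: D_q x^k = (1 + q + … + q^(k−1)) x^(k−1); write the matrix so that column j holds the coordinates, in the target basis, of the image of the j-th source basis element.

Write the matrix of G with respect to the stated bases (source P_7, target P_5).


image of 1: 0
image of x: 0
image of x^2: -2
image of x^3: -6x - 3
image of x^4: -36x^2 - 12x - 4
image of x^5: -100x^3 - 90x^2 - 20x - 5
image of x^6: -330x^4 - 300x^3 - 180x^2 - 30x - 6
image of x^7: -882x^5 - 1155x^4 - 700x^3 - 315x^2 - 42x - 7
each image's coordinates form column j of the matrix

the matrix is [[0, 0, -2, -3, -4, -5, -6, -7]; [0, 0, 0, -6, -12, -20, -30, -42]; [0, 0, 0, 0, -36, -90, -180, -315]; [0, 0, 0, 0, 0, -100, -300, -700]; [0, 0, 0, 0, 0, 0, -330, -1155]; [0, 0, 0, 0, 0, 0, 0, -882]] (rows listed top to bottom)


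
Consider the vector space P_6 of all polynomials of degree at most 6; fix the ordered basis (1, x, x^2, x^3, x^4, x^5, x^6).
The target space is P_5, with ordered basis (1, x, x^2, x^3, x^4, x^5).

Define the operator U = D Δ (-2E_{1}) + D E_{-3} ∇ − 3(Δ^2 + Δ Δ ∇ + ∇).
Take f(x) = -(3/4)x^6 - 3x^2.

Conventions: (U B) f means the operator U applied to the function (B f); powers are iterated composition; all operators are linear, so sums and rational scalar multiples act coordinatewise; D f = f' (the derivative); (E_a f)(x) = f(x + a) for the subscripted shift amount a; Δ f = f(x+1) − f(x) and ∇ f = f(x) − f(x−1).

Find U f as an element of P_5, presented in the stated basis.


E_{1} f = -(3/4)x^6 - (9/2)x^5 - (45/4)x^4 - 15x^3 - (57/4)x^2 - (21/2)x - 15/4
(-2E_{1}) f = (3/2)x^6 + 9x^5 + (45/2)x^4 + 30x^3 + (57/2)x^2 + 21x + 15/2
Δ (-2E_{1}) f = 9x^5 + (135/2)x^4 + 210x^3 + (675/2)x^2 + 291x + 225/2
D Δ (-2E_{1}) f = 45x^4 + 270x^3 + 630x^2 + 675x + 291
∇ f = -(9/2)x^5 + (45/4)x^4 - 15x^3 + (45/4)x^2 - (21/2)x + 15/4
E_{-3} ∇ f = -(9/2)x^5 + (315/4)x^4 - 555x^3 + (7875/4)x^2 - (7041/2)x + 10185/4
D E_{-3} ∇ f = -(45/2)x^4 + 315x^3 - 1665x^2 + (7875/2)x - 7041/2
Δ f = -(9/2)x^5 - (45/4)x^4 - 15x^3 - (45/4)x^2 - (21/2)x - 15/4
Δ Δ f = -(45/2)x^4 - 90x^3 - (315/2)x^2 - 135x - 105/2
∇ f = -(9/2)x^5 + (45/4)x^4 - 15x^3 + (45/4)x^2 - (21/2)x + 15/4
Δ ∇ f = -(45/2)x^4 - (45/2)x^2 - 15/2
Δ Δ ∇ f = -90x^3 - 135x^2 - 135x - 45
∇ f = -(9/2)x^5 + (45/4)x^4 - 15x^3 + (45/4)x^2 - (21/2)x + 15/4
(Δ^2 + Δ Δ ∇ + ∇) f = -(9/2)x^5 - (45/4)x^4 - 195x^3 - (1125/4)x^2 - (561/2)x - 375/4
(-3(Δ^2 + Δ Δ ∇ + ∇)) f = (27/2)x^5 + (135/4)x^4 + 585x^3 + (3375/4)x^2 + (1683/2)x + 1125/4
(D Δ (-2E_{1}) + D E_{-3} ∇ − 3(Δ^2 + Δ Δ ∇ + ∇)) f = (27/2)x^5 + (225/4)x^4 + 1170x^3 - (765/4)x^2 + 5454x - 11793/4

the image equals g(x) = (27/2)x^5 + (225/4)x^4 + 1170x^3 - (765/4)x^2 + 5454x - 11793/4


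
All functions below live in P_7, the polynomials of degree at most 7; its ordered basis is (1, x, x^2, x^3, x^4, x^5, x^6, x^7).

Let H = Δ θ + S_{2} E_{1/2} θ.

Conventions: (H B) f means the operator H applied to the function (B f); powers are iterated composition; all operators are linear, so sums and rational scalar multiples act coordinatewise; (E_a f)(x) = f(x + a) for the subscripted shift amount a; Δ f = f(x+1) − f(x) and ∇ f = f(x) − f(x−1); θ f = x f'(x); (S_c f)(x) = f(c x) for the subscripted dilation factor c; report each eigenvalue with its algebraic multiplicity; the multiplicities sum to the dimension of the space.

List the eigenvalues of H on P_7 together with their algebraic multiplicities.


image of 1: 0
image of x: 2x + 3/2
image of x^2: 8x^2 + 8x + 5/2
image of x^3: 24x^3 + 27x^2 + (27/2)x + 27/8
image of x^4: 64x^4 + 80x^3 + 48x^2 + 20x + 17/4
image of x^5: 160x^5 + 225x^4 + 150x^3 + 75x^2 + (225/8)x + 165/32
image of x^6: 384x^6 + 612x^5 + 450x^4 + 240x^3 + (225/2)x^2 + (153/4)x + 195/32
image of x^7: 896x^7 + 1617x^6 + 1323x^5 + 735x^4 + (735/2)x^3 + (1323/8)x^2 + (1617/32)x + 903/128
the matrix is upper triangular; its diagonal is (0, 2, 8, 24, 64, 160, 384, 896)
for a triangular matrix the eigenvalues are the diagonal entries, with algebraic multiplicity their repetition count

λ = 0 (multiplicity 1), λ = 2 (multiplicity 1), λ = 8 (multiplicity 1), λ = 24 (multiplicity 1), λ = 64 (multiplicity 1), λ = 160 (multiplicity 1), λ = 384 (multiplicity 1), λ = 896 (multiplicity 1)


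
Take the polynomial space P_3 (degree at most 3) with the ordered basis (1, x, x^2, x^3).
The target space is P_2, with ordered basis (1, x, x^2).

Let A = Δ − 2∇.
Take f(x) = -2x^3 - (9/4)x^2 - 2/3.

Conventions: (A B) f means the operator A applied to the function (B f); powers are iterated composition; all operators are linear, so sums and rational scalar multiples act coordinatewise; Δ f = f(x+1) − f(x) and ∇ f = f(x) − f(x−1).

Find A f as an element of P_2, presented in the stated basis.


Δ f = -6x^2 - (21/2)x - 17/4
∇ f = -6x^2 + (3/2)x + 1/4
(-2∇) f = 12x^2 - 3x - 1/2
(Δ − 2∇) f = 6x^2 - (27/2)x - 19/4

g(x) = 6x^2 - (27/2)x - 19/4


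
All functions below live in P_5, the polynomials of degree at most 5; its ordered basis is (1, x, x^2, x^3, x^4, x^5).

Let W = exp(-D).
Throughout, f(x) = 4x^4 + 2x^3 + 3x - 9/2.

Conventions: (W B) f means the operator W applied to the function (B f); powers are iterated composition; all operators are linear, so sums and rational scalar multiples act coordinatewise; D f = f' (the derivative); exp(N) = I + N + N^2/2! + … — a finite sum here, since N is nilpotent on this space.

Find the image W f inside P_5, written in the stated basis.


order-1 term: -16x^3 - 6x^2 - 3
order-2 term: 24x^2 + 6x
order-3 term: -16x - 2
order-4 term: 4
the series for exp(-D) f terminates at order 4
exp(-D) f = 4x^4 - 14x^3 + 18x^2 - 7x - 11/2

g(x) = 4x^4 - 14x^3 + 18x^2 - 7x - 11/2


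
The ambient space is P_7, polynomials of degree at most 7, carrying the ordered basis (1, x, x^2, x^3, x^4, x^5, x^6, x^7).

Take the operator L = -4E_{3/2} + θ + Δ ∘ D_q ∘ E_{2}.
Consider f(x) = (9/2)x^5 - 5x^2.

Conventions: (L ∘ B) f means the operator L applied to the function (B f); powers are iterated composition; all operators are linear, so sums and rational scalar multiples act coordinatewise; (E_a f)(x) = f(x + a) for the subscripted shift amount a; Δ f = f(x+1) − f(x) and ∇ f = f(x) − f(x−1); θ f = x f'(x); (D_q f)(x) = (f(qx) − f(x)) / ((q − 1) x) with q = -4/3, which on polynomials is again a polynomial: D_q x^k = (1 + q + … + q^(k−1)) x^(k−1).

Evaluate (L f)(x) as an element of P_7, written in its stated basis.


E_{3/2} f = (9/2)x^5 + (135/4)x^4 + (405/4)x^3 + (1175/8)x^2 + (3165/32)x + 1467/64
(-4E_{3/2}) f = -18x^5 - 135x^4 - 405x^3 - (1175/2)x^2 - (3165/8)x - 1467/16
θ f = (45/2)x^5 - 10x^2
E_{2} f = (9/2)x^5 + 45x^4 + 180x^3 + 355x^2 + 340x + 124
D_q E_{2} f = (181/18)x^4 - (125/3)x^3 + 260x^2 - (355/3)x + 340
Δ D_q E_{2} f = (362/9)x^3 - (194/3)x^2 + (3917/9)x + 1981/18
(-4E_{3/2} + θ + Δ ∘ D_q ∘ E_{2}) f = (9/2)x^5 - 135x^4 - (3283/9)x^3 - (3973/6)x^2 + (2851/72)x + 2645/144

g(x) = (9/2)x^5 - 135x^4 - (3283/9)x^3 - (3973/6)x^2 + (2851/72)x + 2645/144


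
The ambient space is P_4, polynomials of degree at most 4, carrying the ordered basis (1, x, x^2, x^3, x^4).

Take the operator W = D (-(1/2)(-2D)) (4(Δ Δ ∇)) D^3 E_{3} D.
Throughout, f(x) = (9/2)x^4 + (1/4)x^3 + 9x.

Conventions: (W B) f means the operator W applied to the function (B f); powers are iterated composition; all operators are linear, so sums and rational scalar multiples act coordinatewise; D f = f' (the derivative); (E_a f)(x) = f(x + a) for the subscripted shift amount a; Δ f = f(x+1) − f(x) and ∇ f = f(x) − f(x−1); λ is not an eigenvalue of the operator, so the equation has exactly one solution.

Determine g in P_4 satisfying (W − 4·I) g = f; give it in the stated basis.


the image equals g(x) = -(9/8)x^4 - (1/16)x^3 - (9/4)x

write g with unknown coordinates in the stated basis and equate coefficients in (W − 4·I) g = f
solving from the highest basis element down gives g = -(9/8)x^4 - (1/16)x^3 - (9/4)x
check: W g = 0
so W g − 4·g = (9/2)x^4 + (1/4)x^3 + 9x = f ✓


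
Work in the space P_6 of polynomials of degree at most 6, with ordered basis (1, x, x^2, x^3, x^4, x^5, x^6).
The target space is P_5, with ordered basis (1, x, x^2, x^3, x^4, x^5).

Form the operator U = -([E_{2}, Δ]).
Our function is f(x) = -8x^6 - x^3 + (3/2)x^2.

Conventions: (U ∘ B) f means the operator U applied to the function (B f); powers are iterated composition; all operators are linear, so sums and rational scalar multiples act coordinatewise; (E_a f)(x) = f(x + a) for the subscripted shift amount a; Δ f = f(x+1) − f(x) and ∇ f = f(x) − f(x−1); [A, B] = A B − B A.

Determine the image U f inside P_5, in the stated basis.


the image equals g(x) = 0

Δ f = -48x^5 - 120x^4 - 160x^3 - 123x^2 - 48x - 15/2
E_{2} Δ f = -48x^5 - 600x^4 - 3040x^3 - 7803x^2 - 10140x - 10663/2
E_{2} f = -8x^6 - 96x^5 - 480x^4 - 1281x^3 - (3849/2)x^2 - 1542x - 514
Δ E_{2} f = -48x^5 - 600x^4 - 3040x^3 - 7803x^2 - 10140x - 10663/2
[E_{2}, Δ] f = 0
(-([E_{2}, Δ])) f = 0


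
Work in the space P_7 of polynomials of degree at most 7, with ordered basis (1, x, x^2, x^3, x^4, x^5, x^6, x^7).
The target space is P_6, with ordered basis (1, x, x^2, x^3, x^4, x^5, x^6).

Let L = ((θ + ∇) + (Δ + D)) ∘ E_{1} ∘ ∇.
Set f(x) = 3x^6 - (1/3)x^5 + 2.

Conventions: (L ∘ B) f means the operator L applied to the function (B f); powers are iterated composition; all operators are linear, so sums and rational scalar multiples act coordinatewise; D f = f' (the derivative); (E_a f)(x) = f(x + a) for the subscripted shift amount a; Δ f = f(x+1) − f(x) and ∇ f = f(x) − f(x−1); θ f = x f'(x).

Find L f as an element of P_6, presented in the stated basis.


the result is g(x) = 90x^5 + (1330/3)x^4 + 690x^3 + (2860/3)x^2 + 613x + 595/3

∇ f = 18x^5 - (140/3)x^4 + (190/3)x^3 - (145/3)x^2 + (59/3)x - 10/3
E_{1} ∇ f = 18x^5 + (130/3)x^4 + (170/3)x^3 + (125/3)x^2 + (49/3)x + 8/3
θ (E_{1} ∘ ∇) f = 90x^5 + (520/3)x^4 + 170x^3 + (250/3)x^2 + (49/3)x
∇ (E_{1} ∘ ∇) f = 90x^4 - (20/3)x^3 + 90x^2 - (10/3)x + 6
(θ + ∇) (E_{1} ∘ ∇) f = 90x^5 + (790/3)x^4 + (490/3)x^3 + (520/3)x^2 + 13x + 6
Δ (E_{1} ∘ ∇) f = 90x^4 + (1060/3)x^3 + 610x^2 + (1550/3)x + 176
D (E_{1} ∘ ∇) f = 90x^4 + (520/3)x^3 + 170x^2 + (250/3)x + 49/3
(Δ + D) (E_{1} ∘ ∇) f = 180x^4 + (1580/3)x^3 + 780x^2 + 600x + 577/3
((θ + ∇) + (Δ + D)) (E_{1} ∘ ∇) f = 90x^5 + (1330/3)x^4 + 690x^3 + (2860/3)x^2 + 613x + 595/3


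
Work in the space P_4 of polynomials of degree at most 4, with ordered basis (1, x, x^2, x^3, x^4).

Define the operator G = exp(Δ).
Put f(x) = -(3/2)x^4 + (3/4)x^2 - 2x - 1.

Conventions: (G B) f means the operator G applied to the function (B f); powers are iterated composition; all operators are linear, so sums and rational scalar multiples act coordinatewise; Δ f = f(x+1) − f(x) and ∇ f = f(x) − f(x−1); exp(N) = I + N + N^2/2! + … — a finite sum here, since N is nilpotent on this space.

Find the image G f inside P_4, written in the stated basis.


g(x) = -(3/2)x^4 - 6x^3 - (69/4)x^2 - (61/2)x - 24

order-1 term: -6x^3 - 9x^2 - (9/2)x - 11/4
order-2 term: -9x^2 - 18x - 39/4
order-3 term: -6x - 9
order-4 term: -3/2
the series for exp(Δ) f terminates at order 4
exp(Δ) f = -(3/2)x^4 - 6x^3 - (69/4)x^2 - (61/2)x - 24


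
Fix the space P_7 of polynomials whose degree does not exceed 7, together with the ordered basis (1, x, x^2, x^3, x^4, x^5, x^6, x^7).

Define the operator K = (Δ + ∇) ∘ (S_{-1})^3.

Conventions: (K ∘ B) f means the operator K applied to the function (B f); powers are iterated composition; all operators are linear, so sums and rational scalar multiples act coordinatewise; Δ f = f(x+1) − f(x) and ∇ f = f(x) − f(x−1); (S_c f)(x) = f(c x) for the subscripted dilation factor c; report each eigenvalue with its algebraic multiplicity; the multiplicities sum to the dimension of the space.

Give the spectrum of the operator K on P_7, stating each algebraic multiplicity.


image of 1: 0
image of x: -2
image of x^2: 4x
image of x^3: -6x^2 - 2
image of x^4: 8x^3 + 8x
image of x^5: -10x^4 - 20x^2 - 2
image of x^6: 12x^5 + 40x^3 + 12x
image of x^7: -14x^6 - 70x^4 - 42x^2 - 2
the matrix is upper triangular; its diagonal is (0, 0, 0, 0, 0, 0, 0, 0)
for a triangular matrix the eigenvalues are the diagonal entries, with algebraic multiplicity their repetition count

λ = 0 (multiplicity 8)


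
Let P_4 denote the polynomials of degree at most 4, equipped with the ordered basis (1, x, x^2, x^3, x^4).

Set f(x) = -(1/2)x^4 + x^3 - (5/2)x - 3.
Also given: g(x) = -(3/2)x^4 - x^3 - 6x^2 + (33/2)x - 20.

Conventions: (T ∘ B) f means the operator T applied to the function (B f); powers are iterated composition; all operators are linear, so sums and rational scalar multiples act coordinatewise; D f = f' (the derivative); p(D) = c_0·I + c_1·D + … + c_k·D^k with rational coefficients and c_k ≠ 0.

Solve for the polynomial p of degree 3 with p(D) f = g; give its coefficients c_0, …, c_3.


D^0 f = -(1/2)x^4 + x^3 - (5/2)x - 3
D^1 f = -2x^3 + 3x^2 - 5/2
D^2 f = -6x^2 + 6x
D^3 f = -12x + 6
matching coefficients of g against c_0 f + c_1 Df + … from the top degree down determines the c_i
solution: c_0 = 3, c_1 = 2, c_2 = 2, c_3 = -1

c_0 = 3, c_1 = 2, c_2 = 2, c_3 = -1


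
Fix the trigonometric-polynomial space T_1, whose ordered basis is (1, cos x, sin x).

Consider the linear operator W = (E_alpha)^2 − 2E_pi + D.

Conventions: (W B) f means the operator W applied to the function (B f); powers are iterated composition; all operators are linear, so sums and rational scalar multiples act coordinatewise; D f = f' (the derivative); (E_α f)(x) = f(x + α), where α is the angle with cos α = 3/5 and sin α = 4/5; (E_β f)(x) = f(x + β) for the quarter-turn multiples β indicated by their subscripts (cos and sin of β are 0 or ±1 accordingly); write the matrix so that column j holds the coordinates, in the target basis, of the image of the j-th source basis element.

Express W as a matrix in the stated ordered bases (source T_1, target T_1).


image of 1: -1
image of cos x: (43/25)cos x - (49/25)sin x
image of sin x: (49/25)cos x + (43/25)sin x
each image's coordinates form column j of the matrix

the matrix is [[-1, 0, 0]; [0, 43/25, 49/25]; [0, -49/25, 43/25]] (rows listed top to bottom)


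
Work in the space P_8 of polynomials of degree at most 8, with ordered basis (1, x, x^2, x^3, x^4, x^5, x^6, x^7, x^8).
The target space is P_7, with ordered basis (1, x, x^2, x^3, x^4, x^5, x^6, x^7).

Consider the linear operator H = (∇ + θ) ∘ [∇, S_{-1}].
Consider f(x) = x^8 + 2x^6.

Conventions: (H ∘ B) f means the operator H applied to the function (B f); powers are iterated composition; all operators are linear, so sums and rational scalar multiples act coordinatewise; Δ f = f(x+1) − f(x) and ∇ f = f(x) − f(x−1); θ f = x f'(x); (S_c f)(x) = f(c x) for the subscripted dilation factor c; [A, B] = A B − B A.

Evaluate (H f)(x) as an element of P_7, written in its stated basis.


S_{-1} f = x^8 + 2x^6
∇ S_{-1} f = 8x^7 - 28x^6 + 68x^5 - 100x^4 + 96x^3 - 58x^2 + 20x - 3
∇ f = 8x^7 - 28x^6 + 68x^5 - 100x^4 + 96x^3 - 58x^2 + 20x - 3
S_{-1} ∇ f = -8x^7 - 28x^6 - 68x^5 - 100x^4 - 96x^3 - 58x^2 - 20x - 3
[∇, S_{-1}] f = 16x^7 + 136x^5 + 192x^3 + 40x
∇ [∇, S_{-1}] f = 112x^6 - 336x^5 + 1240x^4 - 1920x^3 + 2272x^2 - 1368x + 384
θ [∇, S_{-1}] f = 112x^7 + 680x^5 + 576x^3 + 40x
(∇ + θ) [∇, S_{-1}] f = 112x^7 + 112x^6 + 344x^5 + 1240x^4 - 1344x^3 + 2272x^2 - 1328x + 384

the image equals g(x) = 112x^7 + 112x^6 + 344x^5 + 1240x^4 - 1344x^3 + 2272x^2 - 1328x + 384


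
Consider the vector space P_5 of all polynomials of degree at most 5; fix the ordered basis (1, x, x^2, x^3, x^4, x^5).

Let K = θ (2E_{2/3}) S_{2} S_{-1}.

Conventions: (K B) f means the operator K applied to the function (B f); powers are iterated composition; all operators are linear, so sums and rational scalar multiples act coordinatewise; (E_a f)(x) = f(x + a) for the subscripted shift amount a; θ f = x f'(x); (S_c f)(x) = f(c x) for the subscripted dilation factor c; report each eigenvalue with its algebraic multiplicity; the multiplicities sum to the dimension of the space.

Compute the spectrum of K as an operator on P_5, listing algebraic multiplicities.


image of 1: 0
image of x: -4x
image of x^2: 16x^2 + (32/3)x
image of x^3: -48x^3 - 64x^2 - (64/3)x
image of x^4: 128x^4 + 256x^3 + (512/3)x^2 + (1024/27)x
image of x^5: -320x^5 - (2560/3)x^4 - (2560/3)x^3 - (10240/27)x^2 - (5120/81)x
the matrix is upper triangular; its diagonal is (0, -4, 16, -48, 128, -320)
for a triangular matrix the eigenvalues are the diagonal entries, with algebraic multiplicity their repetition count

λ = -320 (multiplicity 1), λ = -48 (multiplicity 1), λ = -4 (multiplicity 1), λ = 0 (multiplicity 1), λ = 16 (multiplicity 1), λ = 128 (multiplicity 1)


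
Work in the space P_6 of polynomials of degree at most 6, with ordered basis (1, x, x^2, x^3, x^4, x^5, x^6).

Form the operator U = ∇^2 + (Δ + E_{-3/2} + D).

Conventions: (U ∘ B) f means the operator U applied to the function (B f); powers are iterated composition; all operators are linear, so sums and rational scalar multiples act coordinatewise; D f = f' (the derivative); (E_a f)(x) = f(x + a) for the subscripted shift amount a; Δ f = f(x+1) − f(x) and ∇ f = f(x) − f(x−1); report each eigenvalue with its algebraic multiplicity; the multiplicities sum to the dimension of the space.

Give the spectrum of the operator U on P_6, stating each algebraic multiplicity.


λ = 1 (multiplicity 7)

image of 1: 1
image of x: x + 1/2
image of x^2: x^2 + x + 21/4
image of x^3: x^3 + (3/2)x^2 + (63/4)x - 67/8
image of x^4: x^4 + 2x^3 + (63/2)x^2 - (67/2)x + 321/16
image of x^5: x^5 + (5/2)x^4 + (105/2)x^3 - (335/4)x^2 + (1605/16)x - 1171/32
image of x^6: x^6 + 3x^5 + (315/4)x^4 - (335/2)x^3 + (4815/16)x^2 - (3513/16)x + 4761/64
the matrix is upper triangular; its diagonal is (1, 1, 1, 1, 1, 1, 1)
for a triangular matrix the eigenvalues are the diagonal entries, with algebraic multiplicity their repetition count
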